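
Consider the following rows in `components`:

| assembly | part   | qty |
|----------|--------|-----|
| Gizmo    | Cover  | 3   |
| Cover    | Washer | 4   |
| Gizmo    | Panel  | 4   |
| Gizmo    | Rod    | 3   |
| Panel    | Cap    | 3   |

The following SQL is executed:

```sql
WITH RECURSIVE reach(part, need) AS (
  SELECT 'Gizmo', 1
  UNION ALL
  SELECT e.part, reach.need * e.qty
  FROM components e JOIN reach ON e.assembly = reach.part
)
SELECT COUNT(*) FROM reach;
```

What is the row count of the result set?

Base: (Gizmo, need=1).
Iteration 1: components of {Gizmo} -> Cover = 1*3 = 3, Panel = 1*4 = 4, Rod = 1*3 = 3.
Iteration 2: components of {Cover,Panel,Rod} -> Cap = 4*3 = 12, Washer = 3*4 = 12.
Iteration 3: no further components; recursion stops.
Total rows emitted: 6.

6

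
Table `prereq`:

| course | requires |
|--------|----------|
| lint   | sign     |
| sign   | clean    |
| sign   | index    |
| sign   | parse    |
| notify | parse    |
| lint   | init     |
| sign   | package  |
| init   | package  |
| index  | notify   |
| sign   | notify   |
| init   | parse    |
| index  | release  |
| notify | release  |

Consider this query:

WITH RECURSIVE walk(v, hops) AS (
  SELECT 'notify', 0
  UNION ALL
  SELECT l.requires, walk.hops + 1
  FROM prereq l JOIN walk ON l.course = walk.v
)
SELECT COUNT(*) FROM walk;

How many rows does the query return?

Base: (notify, hops=0).
Iteration 1: edges from {notify} -> (parse, hops=1), (release, hops=1).
Iteration 2: no outgoing edges from {parse,release}; recursion stops.
Total rows emitted: 3.

3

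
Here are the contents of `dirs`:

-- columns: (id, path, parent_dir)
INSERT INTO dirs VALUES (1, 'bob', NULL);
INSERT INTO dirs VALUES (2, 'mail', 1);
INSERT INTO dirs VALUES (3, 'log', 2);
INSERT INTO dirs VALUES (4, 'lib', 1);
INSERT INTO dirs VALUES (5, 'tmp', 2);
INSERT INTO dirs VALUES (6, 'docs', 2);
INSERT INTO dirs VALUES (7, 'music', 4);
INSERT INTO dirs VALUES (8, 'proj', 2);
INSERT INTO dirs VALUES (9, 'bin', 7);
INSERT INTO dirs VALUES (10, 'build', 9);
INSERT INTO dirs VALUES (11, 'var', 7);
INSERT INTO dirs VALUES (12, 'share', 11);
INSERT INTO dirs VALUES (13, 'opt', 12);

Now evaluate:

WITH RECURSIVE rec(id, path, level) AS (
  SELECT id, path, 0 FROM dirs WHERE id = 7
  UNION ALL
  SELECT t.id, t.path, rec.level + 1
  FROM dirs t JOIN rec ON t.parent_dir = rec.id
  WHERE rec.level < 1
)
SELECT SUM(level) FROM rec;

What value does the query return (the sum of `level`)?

2

Base: id=7 (music) at level 0.
Iteration 1: rows with parent_dir in {7} -> bin (id 9, level 1), var (id 11, level 1).
Iteration 2: level < 1 fails for all current rows; recursion stops.
SUM(level) = 0 + 1 + 1 = 2.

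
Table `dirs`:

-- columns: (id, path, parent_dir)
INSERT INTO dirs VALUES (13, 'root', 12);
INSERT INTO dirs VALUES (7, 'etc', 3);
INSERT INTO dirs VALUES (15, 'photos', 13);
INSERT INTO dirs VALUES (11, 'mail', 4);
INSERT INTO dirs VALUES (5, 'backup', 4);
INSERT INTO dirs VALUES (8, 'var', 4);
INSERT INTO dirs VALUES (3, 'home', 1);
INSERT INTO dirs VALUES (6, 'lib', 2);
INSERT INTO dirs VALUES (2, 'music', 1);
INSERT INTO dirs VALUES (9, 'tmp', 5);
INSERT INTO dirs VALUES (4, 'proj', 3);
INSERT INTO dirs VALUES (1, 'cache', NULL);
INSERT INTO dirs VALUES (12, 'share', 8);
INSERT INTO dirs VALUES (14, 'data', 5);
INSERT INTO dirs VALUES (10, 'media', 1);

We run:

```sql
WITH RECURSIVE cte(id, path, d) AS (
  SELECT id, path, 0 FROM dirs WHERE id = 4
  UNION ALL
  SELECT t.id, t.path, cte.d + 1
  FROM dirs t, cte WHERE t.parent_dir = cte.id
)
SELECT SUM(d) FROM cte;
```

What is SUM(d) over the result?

16

Base: id=4 (proj) at d 0.
Iteration 1: rows with parent_dir in {4} -> backup (id 5, d 1), var (id 8, d 1), mail (id 11, d 1).
Iteration 2: rows with parent_dir in {5,8,11} -> tmp (id 9, d 2), share (id 12, d 2), data (id 14, d 2).
Iteration 3: rows with parent_dir in {9,12,14} -> root (id 13, d 3).
Iteration 4: rows with parent_dir in {13} -> photos (id 15, d 4).
Iteration 5: no rows with parent_dir in {15}; recursion stops.
SUM(d) = 0 + 1 + 1 + 1 + 2 + 2 + 2 + 3 + 4 = 16.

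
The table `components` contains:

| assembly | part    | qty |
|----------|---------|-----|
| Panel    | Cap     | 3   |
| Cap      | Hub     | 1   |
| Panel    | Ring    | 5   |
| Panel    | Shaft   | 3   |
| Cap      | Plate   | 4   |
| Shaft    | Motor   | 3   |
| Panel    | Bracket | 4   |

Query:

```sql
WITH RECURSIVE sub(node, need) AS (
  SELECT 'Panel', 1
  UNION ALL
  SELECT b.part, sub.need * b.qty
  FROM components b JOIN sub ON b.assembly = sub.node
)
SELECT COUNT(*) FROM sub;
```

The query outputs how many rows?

8

Base: (Panel, need=1).
Iteration 1: components of {Panel} -> Bracket = 1*4 = 4, Cap = 1*3 = 3, Ring = 1*5 = 5, Shaft = 1*3 = 3.
Iteration 2: components of {Bracket,Cap,Ring,Shaft} -> Hub = 3*1 = 3, Motor = 3*3 = 9, Plate = 3*4 = 12.
Iteration 3: no further components; recursion stops.
Total rows emitted: 8.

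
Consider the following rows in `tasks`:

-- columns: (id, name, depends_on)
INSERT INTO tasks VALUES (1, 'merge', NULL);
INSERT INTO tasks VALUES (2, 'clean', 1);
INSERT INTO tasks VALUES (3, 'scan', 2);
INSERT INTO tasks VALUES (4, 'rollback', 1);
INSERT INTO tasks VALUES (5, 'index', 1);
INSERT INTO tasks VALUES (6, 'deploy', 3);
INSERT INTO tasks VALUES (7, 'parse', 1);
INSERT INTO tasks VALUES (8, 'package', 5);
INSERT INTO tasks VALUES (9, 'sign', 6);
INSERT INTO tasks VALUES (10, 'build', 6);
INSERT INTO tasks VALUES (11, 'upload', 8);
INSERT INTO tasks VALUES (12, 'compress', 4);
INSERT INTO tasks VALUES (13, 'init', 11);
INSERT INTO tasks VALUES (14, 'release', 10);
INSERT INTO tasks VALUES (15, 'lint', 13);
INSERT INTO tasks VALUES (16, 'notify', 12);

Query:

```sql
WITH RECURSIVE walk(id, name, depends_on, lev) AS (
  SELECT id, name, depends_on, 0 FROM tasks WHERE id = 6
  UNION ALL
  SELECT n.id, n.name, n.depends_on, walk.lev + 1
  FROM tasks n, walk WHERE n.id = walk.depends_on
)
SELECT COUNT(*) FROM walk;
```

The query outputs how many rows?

Base: id=6 (deploy), depends_on=3, lev 0.
Iteration 1: join on id=3 -> scan (id 3, depends_on=2, lev 1).
Iteration 2: join on id=2 -> clean (id 2, depends_on=1, lev 2).
Iteration 3: join on id=1 -> merge (id 1, depends_on=NULL, lev 3).
Iteration 4: depends_on is NULL; no match; recursion stops.
Total rows emitted: 4.

4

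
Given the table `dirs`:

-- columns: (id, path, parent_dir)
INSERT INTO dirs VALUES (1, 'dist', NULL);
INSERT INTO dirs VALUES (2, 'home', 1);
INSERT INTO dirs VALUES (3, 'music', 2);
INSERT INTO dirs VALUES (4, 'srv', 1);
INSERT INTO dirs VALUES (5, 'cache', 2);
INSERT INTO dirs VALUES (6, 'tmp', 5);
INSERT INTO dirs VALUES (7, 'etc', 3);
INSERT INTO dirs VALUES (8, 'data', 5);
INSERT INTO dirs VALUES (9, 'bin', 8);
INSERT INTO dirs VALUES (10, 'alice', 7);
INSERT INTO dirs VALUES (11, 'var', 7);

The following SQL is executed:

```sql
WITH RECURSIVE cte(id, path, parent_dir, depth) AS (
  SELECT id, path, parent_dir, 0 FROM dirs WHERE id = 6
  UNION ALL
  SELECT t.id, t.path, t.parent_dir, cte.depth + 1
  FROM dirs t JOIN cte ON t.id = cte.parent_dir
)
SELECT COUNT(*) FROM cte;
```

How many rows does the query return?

4

Base: id=6 (tmp), parent_dir=5, depth 0.
Iteration 1: join on id=5 -> cache (id 5, parent_dir=2, depth 1).
Iteration 2: join on id=2 -> home (id 2, parent_dir=1, depth 2).
Iteration 3: join on id=1 -> dist (id 1, parent_dir=NULL, depth 3).
Iteration 4: parent_dir is NULL; no match; recursion stops.
Total rows emitted: 4.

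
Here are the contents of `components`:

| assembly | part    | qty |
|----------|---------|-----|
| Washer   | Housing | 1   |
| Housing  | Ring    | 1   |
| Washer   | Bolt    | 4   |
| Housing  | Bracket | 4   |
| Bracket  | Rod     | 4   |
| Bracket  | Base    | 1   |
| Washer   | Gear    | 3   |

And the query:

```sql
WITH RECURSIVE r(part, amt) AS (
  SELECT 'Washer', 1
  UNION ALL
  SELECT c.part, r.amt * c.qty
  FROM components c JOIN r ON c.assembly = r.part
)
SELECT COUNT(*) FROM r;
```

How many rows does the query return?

Base: (Washer, amt=1).
Iteration 1: components of {Washer} -> Bolt = 1*4 = 4, Gear = 1*3 = 3, Housing = 1*1 = 1.
Iteration 2: components of {Bolt,Gear,Housing} -> Bracket = 1*4 = 4, Ring = 1*1 = 1.
Iteration 3: components of {Bracket,Ring} -> Base = 4*1 = 4, Rod = 4*4 = 16.
Iteration 4: no further components; recursion stops.
Total rows emitted: 8.

8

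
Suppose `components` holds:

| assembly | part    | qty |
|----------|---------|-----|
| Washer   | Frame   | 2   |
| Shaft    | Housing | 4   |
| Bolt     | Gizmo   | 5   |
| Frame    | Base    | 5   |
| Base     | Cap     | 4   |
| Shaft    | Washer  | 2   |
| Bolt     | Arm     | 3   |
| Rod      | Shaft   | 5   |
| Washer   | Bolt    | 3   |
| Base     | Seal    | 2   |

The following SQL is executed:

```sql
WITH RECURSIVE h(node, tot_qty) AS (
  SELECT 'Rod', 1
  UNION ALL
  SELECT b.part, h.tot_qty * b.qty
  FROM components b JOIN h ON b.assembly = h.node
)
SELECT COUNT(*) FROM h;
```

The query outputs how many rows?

11

Base: (Rod, tot_qty=1).
Iteration 1: components of {Rod} -> Shaft = 1*5 = 5.
Iteration 2: components of {Shaft} -> Housing = 5*4 = 20, Washer = 5*2 = 10.
Iteration 3: components of {Housing,Washer} -> Bolt = 10*3 = 30, Frame = 10*2 = 20.
Iteration 4: components of {Bolt,Frame} -> Arm = 30*3 = 90, Base = 20*5 = 100, Gizmo = 30*5 = 150.
Iteration 5: components of {Arm,Base,Gizmo} -> Cap = 100*4 = 400, Seal = 100*2 = 200.
Iteration 6: no further components; recursion stops.
Total rows emitted: 11.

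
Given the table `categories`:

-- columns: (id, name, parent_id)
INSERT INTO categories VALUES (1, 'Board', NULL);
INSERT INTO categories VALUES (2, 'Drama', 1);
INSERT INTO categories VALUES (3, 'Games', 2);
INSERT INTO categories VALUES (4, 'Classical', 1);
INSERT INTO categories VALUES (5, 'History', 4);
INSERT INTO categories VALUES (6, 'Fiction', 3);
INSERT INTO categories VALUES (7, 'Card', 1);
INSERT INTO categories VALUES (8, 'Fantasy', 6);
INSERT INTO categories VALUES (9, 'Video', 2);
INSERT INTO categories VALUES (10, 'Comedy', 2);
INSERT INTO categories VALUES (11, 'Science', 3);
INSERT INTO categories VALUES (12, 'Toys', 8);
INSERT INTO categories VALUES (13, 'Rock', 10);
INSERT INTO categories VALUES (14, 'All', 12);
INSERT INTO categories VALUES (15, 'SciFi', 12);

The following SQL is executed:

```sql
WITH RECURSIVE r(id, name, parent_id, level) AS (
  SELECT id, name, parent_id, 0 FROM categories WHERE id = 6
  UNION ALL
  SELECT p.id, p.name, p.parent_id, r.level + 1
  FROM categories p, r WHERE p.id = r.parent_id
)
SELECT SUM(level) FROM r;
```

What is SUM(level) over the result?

6

Base: id=6 (Fiction), parent_id=3, level 0.
Iteration 1: join on id=3 -> Games (id 3, parent_id=2, level 1).
Iteration 2: join on id=2 -> Drama (id 2, parent_id=1, level 2).
Iteration 3: join on id=1 -> Board (id 1, parent_id=NULL, level 3).
Iteration 4: parent_id is NULL; no match; recursion stops.
SUM(level) = 0 + 1 + 2 + 3 = 6.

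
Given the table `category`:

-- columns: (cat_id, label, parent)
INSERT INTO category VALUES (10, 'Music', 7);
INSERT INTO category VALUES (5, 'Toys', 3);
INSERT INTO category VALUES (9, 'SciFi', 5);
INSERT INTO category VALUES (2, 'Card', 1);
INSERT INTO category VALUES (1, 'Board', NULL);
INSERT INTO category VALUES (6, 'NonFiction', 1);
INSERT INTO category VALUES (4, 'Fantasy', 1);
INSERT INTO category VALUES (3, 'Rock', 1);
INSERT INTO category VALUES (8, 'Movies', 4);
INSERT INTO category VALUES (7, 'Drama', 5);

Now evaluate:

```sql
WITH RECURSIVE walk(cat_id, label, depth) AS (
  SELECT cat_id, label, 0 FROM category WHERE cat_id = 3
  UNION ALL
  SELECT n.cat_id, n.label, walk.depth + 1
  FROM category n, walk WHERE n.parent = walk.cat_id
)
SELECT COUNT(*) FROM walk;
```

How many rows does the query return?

Base: cat_id=3 (Rock) at depth 0.
Iteration 1: rows with parent in {3} -> Toys (id 5, depth 1).
Iteration 2: rows with parent in {5} -> Drama (id 7, depth 2), SciFi (id 9, depth 2).
Iteration 3: rows with parent in {7,9} -> Music (id 10, depth 3).
Iteration 4: no rows with parent in {10}; recursion stops.
Total rows emitted: 5.

5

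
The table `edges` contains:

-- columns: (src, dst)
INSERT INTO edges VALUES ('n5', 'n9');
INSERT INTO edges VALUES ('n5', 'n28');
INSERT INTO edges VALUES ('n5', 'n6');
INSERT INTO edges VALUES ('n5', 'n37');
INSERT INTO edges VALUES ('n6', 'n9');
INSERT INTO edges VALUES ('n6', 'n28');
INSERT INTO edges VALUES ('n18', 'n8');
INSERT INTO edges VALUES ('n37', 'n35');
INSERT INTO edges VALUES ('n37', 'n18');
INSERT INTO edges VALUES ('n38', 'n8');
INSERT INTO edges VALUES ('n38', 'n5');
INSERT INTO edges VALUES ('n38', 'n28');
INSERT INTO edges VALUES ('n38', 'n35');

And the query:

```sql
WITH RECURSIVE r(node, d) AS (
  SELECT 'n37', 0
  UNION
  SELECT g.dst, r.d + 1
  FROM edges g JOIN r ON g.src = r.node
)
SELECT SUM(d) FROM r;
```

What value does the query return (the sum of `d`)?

Base: (n37, d=0).
Iteration 1: edges from {n37} -> (n18, d=1), (n35, d=1).
Iteration 2: edges from {n18,n35} -> (n8, d=2).
Iteration 3: no outgoing edges from {n8}; recursion stops.
SUM(d) = 0 + 1 + 1 + 2 = 4.

4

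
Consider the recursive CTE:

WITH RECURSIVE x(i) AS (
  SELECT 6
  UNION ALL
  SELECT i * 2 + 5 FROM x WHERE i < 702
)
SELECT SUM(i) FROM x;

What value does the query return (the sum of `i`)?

2765

Base: i=6.
Iteration 1: 6 < 702 holds -> i = 6 * 2 + 5 = 17.
Iteration 2: 17 < 702 holds -> i = 17 * 2 + 5 = 39.
Iteration 3: 39 < 702 holds -> i = 39 * 2 + 5 = 83.
Iteration 4: 83 < 702 holds -> i = 83 * 2 + 5 = 171.
Iteration 5: 171 < 702 holds -> i = 171 * 2 + 5 = 347.
Iteration 6: 347 < 702 holds -> i = 347 * 2 + 5 = 699.
Iteration 7: 699 < 702 holds -> i = 699 * 2 + 5 = 1403.
Iteration 8: 1403 < 702 fails; recursion stops.
SUM(i) = 6 + 17 + 39 + 83 + 171 + 347 + 699 + 1403 = 2765.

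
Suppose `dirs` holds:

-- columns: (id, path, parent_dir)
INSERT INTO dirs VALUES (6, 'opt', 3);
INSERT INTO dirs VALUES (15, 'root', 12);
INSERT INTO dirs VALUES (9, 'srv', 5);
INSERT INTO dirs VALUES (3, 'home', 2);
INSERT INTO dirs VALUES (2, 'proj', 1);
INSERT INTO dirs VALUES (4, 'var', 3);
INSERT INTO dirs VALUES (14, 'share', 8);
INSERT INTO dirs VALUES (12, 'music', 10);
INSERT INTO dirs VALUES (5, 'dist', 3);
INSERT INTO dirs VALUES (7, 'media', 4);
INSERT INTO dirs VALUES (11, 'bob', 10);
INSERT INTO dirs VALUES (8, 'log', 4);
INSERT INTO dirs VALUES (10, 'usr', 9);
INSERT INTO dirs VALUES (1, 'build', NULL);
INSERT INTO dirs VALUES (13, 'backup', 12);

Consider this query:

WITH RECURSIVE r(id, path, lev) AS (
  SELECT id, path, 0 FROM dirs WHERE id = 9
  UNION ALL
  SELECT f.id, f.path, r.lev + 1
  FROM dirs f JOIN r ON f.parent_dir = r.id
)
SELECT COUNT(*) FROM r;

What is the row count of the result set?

6

Base: id=9 (srv) at lev 0.
Iteration 1: rows with parent_dir in {9} -> usr (id 10, lev 1).
Iteration 2: rows with parent_dir in {10} -> bob (id 11, lev 2), music (id 12, lev 2).
Iteration 3: rows with parent_dir in {11,12} -> backup (id 13, lev 3), root (id 15, lev 3).
Iteration 4: no rows with parent_dir in {13,15}; recursion stops.
Total rows emitted: 6.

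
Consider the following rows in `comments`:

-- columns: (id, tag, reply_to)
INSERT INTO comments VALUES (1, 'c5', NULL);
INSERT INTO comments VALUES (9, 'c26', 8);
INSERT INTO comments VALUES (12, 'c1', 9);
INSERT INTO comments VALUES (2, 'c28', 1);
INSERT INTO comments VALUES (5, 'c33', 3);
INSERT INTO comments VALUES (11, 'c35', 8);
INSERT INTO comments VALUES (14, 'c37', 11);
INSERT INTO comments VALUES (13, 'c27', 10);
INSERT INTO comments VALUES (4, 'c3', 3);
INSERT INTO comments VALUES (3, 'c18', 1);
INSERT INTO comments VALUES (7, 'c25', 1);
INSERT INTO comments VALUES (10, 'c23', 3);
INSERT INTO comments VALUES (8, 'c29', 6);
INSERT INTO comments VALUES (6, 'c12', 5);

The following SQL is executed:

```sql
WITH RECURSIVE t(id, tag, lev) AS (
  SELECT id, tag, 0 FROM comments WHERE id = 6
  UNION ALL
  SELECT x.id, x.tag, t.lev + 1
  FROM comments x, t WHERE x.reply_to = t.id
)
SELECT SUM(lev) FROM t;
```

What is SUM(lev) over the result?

Base: id=6 (c12) at lev 0.
Iteration 1: rows with reply_to in {6} -> c29 (id 8, lev 1).
Iteration 2: rows with reply_to in {8} -> c26 (id 9, lev 2), c35 (id 11, lev 2).
Iteration 3: rows with reply_to in {9,11} -> c1 (id 12, lev 3), c37 (id 14, lev 3).
Iteration 4: no rows with reply_to in {12,14}; recursion stops.
SUM(lev) = 0 + 1 + 2 + 2 + 3 + 3 = 11.

11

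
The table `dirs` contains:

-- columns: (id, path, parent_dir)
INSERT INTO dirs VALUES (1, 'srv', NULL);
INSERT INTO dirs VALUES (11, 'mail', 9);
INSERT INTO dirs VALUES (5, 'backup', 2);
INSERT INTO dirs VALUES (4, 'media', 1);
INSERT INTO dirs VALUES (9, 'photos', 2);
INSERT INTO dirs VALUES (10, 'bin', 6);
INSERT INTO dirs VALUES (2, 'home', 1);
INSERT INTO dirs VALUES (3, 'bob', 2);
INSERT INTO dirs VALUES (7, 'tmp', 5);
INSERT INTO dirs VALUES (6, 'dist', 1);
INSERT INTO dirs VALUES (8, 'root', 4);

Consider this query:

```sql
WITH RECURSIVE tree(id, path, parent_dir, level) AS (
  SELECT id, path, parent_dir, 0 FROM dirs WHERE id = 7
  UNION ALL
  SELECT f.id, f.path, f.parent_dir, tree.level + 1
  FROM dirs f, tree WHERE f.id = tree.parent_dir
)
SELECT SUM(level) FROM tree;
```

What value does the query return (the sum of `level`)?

6

Base: id=7 (tmp), parent_dir=5, level 0.
Iteration 1: join on id=5 -> backup (id 5, parent_dir=2, level 1).
Iteration 2: join on id=2 -> home (id 2, parent_dir=1, level 2).
Iteration 3: join on id=1 -> srv (id 1, parent_dir=NULL, level 3).
Iteration 4: parent_dir is NULL; no match; recursion stops.
SUM(level) = 0 + 1 + 2 + 3 = 6.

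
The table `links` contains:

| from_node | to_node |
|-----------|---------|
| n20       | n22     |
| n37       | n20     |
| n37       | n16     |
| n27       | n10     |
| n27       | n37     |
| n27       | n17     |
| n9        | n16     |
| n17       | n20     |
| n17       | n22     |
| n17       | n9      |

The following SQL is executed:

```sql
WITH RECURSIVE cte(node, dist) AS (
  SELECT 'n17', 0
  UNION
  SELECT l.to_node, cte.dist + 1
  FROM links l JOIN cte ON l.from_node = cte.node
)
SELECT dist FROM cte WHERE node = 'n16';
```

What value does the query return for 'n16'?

2

Base: (n17, dist=0).
Iteration 1: edges from {n17} -> (n20, dist=1), (n22, dist=1), (n9, dist=1).
Iteration 2: edges from {n20,n22,n9} -> (n16, dist=2), (n22, dist=2).
Iteration 3: no outgoing edges from {n16,n22}; recursion stops.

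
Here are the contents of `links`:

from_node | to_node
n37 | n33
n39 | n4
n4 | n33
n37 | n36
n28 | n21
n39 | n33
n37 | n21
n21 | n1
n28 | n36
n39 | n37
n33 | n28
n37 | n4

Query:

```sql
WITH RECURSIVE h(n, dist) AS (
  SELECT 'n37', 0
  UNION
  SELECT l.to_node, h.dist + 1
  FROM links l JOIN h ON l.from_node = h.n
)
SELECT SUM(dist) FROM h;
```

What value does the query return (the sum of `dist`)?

Base: (n37, dist=0).
Iteration 1: edges from {n37} -> (n21, dist=1), (n33, dist=1), (n36, dist=1), (n4, dist=1).
Iteration 2: edges from {n21,n33,n36,n4} -> (n1, dist=2), (n28, dist=2), (n33, dist=2).
Iteration 3: edges from {n1,n28,n33} -> (n21, dist=3), (n28, dist=3), (n36, dist=3).
Iteration 4: edges from {n21,n28,n36} -> (n1, dist=4), (n21, dist=4), (n36, dist=4).
Iteration 5: edges from {n1,n21,n36} -> (n1, dist=5).
Iteration 6: no outgoing edges from {n1}; recursion stops.
SUM(dist) = 0 + 1 + 1 + 1 + 1 + 2 + 2 + 2 + 3 + 3 + 3 + 4 + 4 + 4 + 5 = 36.

36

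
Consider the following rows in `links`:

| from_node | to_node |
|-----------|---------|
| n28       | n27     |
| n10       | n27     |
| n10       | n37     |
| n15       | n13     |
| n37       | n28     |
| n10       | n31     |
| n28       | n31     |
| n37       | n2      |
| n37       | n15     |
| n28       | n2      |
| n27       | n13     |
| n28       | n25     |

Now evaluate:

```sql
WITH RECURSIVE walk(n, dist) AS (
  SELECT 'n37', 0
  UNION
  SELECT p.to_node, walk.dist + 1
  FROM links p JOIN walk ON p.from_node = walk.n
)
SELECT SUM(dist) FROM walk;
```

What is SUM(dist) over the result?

16

Base: (n37, dist=0).
Iteration 1: edges from {n37} -> (n15, dist=1), (n2, dist=1), (n28, dist=1).
Iteration 2: edges from {n15,n2,n28} -> (n13, dist=2), (n2, dist=2), (n25, dist=2), (n27, dist=2), (n31, dist=2).
Iteration 3: edges from {n13,n2,n25,n27,n31} -> (n13, dist=3).
Iteration 4: no outgoing edges from {n13}; recursion stops.
SUM(dist) = 0 + 1 + 1 + 1 + 2 + 2 + 2 + 2 + 2 + 3 = 16.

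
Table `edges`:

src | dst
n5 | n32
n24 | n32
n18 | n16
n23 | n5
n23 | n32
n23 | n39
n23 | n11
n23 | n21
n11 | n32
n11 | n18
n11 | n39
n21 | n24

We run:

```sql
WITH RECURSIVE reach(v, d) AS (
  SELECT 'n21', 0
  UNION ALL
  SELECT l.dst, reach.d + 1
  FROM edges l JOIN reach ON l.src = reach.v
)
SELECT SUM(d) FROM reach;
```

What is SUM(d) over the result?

3

Base: (n21, d=0).
Iteration 1: edges from {n21} -> (n24, d=1).
Iteration 2: edges from {n24} -> (n32, d=2).
Iteration 3: no outgoing edges from {n32}; recursion stops.
SUM(d) = 0 + 1 + 2 = 3.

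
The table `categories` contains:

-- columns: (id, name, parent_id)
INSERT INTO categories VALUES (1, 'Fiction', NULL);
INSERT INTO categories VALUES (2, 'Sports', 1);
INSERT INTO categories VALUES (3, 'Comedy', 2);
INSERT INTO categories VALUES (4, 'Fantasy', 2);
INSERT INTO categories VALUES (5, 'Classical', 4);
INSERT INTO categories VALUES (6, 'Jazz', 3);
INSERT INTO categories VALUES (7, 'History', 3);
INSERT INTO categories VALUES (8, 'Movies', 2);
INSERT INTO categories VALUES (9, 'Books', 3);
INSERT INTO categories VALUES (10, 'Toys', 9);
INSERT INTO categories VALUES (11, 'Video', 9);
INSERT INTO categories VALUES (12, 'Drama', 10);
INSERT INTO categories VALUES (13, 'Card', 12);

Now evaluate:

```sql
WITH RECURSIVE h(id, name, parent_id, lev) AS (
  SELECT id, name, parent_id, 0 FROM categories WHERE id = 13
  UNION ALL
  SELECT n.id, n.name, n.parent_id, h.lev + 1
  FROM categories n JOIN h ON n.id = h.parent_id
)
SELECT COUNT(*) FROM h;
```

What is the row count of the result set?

Base: id=13 (Card), parent_id=12, lev 0.
Iteration 1: join on id=12 -> Drama (id 12, parent_id=10, lev 1).
Iteration 2: join on id=10 -> Toys (id 10, parent_id=9, lev 2).
Iteration 3: join on id=9 -> Books (id 9, parent_id=3, lev 3).
Iteration 4: join on id=3 -> Comedy (id 3, parent_id=2, lev 4).
Iteration 5: join on id=2 -> Sports (id 2, parent_id=1, lev 5).
Iteration 6: join on id=1 -> Fiction (id 1, parent_id=NULL, lev 6).
Iteration 7: parent_id is NULL; no match; recursion stops.
Total rows emitted: 7.

7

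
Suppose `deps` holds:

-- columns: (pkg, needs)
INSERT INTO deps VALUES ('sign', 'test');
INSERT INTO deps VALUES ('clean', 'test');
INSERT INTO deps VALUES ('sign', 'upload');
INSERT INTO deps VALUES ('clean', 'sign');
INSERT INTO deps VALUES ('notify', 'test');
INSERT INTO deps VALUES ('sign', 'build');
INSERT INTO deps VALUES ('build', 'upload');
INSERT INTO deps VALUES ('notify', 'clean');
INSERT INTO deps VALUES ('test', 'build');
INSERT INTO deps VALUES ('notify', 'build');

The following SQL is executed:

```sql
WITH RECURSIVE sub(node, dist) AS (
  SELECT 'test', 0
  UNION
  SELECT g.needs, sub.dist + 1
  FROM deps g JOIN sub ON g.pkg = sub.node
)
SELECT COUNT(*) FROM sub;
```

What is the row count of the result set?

Base: (test, dist=0).
Iteration 1: edges from {test} -> (build, dist=1).
Iteration 2: edges from {build} -> (upload, dist=2).
Iteration 3: no outgoing edges from {upload}; recursion stops.
Total rows emitted: 3.

3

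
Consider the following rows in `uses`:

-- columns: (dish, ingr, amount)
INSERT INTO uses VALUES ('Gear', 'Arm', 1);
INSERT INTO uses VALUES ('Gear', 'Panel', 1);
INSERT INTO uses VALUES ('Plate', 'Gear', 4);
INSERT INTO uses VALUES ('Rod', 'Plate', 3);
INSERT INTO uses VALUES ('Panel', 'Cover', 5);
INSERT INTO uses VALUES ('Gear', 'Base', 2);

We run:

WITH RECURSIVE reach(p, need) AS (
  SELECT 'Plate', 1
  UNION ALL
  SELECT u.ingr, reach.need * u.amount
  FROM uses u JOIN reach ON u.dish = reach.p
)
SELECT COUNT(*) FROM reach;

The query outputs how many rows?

Base: (Plate, need=1).
Iteration 1: components of {Plate} -> Gear = 1*4 = 4.
Iteration 2: components of {Gear} -> Arm = 4*1 = 4, Base = 4*2 = 8, Panel = 4*1 = 4.
Iteration 3: components of {Arm,Base,Panel} -> Cover = 4*5 = 20.
Iteration 4: no further components; recursion stops.
Total rows emitted: 6.

6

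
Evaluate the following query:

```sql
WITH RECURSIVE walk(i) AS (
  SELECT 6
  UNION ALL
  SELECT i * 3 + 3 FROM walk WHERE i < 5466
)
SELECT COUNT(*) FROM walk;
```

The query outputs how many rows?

Base: i=6.
Iteration 1: 6 < 5466 holds -> i = 6 * 3 + 3 = 21.
Iteration 2: 21 < 5466 holds -> i = 21 * 3 + 3 = 66.
Iteration 3: 66 < 5466 holds -> i = 66 * 3 + 3 = 201.
Iteration 4: 201 < 5466 holds -> i = 201 * 3 + 3 = 606.
Iteration 5: 606 < 5466 holds -> i = 606 * 3 + 3 = 1821.
Iteration 6: 1821 < 5466 holds -> i = 1821 * 3 + 3 = 5466.
Iteration 7: 5466 < 5466 fails; recursion stops.
Total rows emitted: 7.

7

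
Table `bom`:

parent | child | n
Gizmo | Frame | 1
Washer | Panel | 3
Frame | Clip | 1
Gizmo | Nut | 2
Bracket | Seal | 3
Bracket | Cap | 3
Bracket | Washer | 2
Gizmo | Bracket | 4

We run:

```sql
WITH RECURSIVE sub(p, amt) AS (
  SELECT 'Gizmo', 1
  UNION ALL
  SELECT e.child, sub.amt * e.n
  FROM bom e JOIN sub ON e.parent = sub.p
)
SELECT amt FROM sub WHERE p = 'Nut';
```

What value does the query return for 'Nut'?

2

Base: (Gizmo, amt=1).
Iteration 1: components of {Gizmo} -> Bracket = 1*4 = 4, Frame = 1*1 = 1, Nut = 1*2 = 2.
Iteration 2: components of {Bracket,Frame,Nut} -> Cap = 4*3 = 12, Clip = 1*1 = 1, Seal = 4*3 = 12, Washer = 4*2 = 8.
Iteration 3: components of {Cap,Clip,Seal,Washer} -> Panel = 8*3 = 24.
Iteration 4: no further components; recursion stops.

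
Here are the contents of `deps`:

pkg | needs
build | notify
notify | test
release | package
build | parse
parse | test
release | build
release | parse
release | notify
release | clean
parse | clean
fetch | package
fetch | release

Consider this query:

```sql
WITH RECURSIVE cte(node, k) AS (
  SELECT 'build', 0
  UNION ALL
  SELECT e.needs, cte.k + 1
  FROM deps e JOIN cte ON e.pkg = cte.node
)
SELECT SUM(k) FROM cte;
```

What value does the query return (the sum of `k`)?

Base: (build, k=0).
Iteration 1: edges from {build} -> (notify, k=1), (parse, k=1).
Iteration 2: edges from {notify,parse} -> (clean, k=2), (test, k=2) x2. [UNION ALL keeps all 3 new rows, including repeats]
Iteration 3: no outgoing edges from {clean,test}; recursion stops.
SUM(k) = 0 + 1 + 1 + 2 + 2 + 2 = 8.

8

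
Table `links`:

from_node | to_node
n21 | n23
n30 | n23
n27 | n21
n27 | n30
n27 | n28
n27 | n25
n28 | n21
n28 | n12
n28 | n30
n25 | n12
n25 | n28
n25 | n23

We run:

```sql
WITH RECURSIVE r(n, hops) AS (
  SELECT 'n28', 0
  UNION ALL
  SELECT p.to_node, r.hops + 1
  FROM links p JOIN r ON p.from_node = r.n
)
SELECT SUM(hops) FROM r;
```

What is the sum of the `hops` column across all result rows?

7

Base: (n28, hops=0).
Iteration 1: edges from {n28} -> (n12, hops=1), (n21, hops=1), (n30, hops=1).
Iteration 2: edges from {n12,n21,n30} -> (n23, hops=2) x2. [UNION ALL keeps all 2 new rows, including repeats]
Iteration 3: no outgoing edges from {n23}; recursion stops.
SUM(hops) = 0 + 1 + 1 + 1 + 2 + 2 = 7.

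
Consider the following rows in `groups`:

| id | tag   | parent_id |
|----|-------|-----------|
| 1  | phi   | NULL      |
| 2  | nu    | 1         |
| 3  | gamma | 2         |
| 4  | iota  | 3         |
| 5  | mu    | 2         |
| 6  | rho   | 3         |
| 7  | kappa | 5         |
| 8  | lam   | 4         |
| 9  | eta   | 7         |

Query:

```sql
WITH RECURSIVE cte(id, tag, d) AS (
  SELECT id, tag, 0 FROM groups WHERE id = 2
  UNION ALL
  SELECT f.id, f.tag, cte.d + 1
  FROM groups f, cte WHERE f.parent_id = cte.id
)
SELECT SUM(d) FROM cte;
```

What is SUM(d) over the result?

Base: id=2 (nu) at d 0.
Iteration 1: rows with parent_id in {2} -> gamma (id 3, d 1), mu (id 5, d 1).
Iteration 2: rows with parent_id in {3,5} -> iota (id 4, d 2), rho (id 6, d 2), kappa (id 7, d 2).
Iteration 3: rows with parent_id in {4,6,7} -> lam (id 8, d 3), eta (id 9, d 3).
Iteration 4: no rows with parent_id in {8,9}; recursion stops.
SUM(d) = 0 + 1 + 1 + 2 + 2 + 2 + 3 + 3 = 14.

14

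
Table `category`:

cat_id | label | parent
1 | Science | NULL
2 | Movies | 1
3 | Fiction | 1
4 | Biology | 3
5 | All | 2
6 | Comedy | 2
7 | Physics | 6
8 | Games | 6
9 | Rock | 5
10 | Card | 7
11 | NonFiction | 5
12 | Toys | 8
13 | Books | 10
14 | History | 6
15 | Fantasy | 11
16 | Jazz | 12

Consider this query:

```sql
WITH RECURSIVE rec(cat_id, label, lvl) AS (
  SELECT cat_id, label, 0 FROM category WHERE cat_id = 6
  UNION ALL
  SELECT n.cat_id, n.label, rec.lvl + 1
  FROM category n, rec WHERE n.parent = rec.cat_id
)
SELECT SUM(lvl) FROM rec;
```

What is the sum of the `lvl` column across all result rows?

Base: cat_id=6 (Comedy) at lvl 0.
Iteration 1: rows with parent in {6} -> Physics (id 7, lvl 1), Games (id 8, lvl 1), History (id 14, lvl 1).
Iteration 2: rows with parent in {7,8,14} -> Card (id 10, lvl 2), Toys (id 12, lvl 2).
Iteration 3: rows with parent in {10,12} -> Books (id 13, lvl 3), Jazz (id 16, lvl 3).
Iteration 4: no rows with parent in {13,16}; recursion stops.
SUM(lvl) = 0 + 1 + 1 + 1 + 2 + 2 + 3 + 3 = 13.

13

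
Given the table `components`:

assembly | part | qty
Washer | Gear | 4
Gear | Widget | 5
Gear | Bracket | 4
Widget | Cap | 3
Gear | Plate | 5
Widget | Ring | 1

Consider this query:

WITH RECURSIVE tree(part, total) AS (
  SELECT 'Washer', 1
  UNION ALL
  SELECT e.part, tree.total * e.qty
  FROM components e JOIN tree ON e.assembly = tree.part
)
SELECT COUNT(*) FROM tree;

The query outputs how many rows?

Base: (Washer, total=1).
Iteration 1: components of {Washer} -> Gear = 1*4 = 4.
Iteration 2: components of {Gear} -> Bracket = 4*4 = 16, Plate = 4*5 = 20, Widget = 4*5 = 20.
Iteration 3: components of {Bracket,Plate,Widget} -> Cap = 20*3 = 60, Ring = 20*1 = 20.
Iteration 4: no further components; recursion stops.
Total rows emitted: 7.

7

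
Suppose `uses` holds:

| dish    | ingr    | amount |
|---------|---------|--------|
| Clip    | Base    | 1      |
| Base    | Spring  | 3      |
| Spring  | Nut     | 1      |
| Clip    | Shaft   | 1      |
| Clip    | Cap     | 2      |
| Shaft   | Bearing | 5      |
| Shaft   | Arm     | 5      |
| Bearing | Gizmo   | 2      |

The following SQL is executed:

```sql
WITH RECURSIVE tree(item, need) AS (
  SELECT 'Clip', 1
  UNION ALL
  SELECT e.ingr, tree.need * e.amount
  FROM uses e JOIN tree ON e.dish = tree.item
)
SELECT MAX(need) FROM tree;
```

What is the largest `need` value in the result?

10

Base: (Clip, need=1).
Iteration 1: components of {Clip} -> Base = 1*1 = 1, Cap = 1*2 = 2, Shaft = 1*1 = 1.
Iteration 2: components of {Base,Cap,Shaft} -> Arm = 1*5 = 5, Bearing = 1*5 = 5, Spring = 1*3 = 3.
Iteration 3: components of {Arm,Bearing,Spring} -> Gizmo = 5*2 = 10, Nut = 3*1 = 3.
Iteration 4: no further components; recursion stops.
need values: 1, 1, 1, 2, 3, 5, 5, 3, 10; the maximum is 10.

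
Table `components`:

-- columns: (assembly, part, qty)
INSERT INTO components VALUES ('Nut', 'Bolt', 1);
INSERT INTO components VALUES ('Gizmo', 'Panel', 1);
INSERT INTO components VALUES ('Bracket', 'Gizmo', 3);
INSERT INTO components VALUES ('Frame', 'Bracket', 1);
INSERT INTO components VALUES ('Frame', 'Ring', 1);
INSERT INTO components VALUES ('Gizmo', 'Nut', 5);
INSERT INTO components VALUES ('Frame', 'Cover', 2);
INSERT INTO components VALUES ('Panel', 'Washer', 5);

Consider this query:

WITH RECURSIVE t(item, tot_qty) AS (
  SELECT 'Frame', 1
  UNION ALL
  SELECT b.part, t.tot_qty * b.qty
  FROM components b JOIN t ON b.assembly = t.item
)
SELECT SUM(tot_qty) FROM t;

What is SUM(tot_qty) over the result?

56

Base: (Frame, tot_qty=1).
Iteration 1: components of {Frame} -> Bracket = 1*1 = 1, Cover = 1*2 = 2, Ring = 1*1 = 1.
Iteration 2: components of {Bracket,Cover,Ring} -> Gizmo = 1*3 = 3.
Iteration 3: components of {Gizmo} -> Nut = 3*5 = 15, Panel = 3*1 = 3.
Iteration 4: components of {Nut,Panel} -> Bolt = 15*1 = 15, Washer = 3*5 = 15.
Iteration 5: no further components; recursion stops.
SUM(tot_qty) = 1 + 1 + 1 + 2 + 3 + 3 + 15 + 15 + 15 = 56.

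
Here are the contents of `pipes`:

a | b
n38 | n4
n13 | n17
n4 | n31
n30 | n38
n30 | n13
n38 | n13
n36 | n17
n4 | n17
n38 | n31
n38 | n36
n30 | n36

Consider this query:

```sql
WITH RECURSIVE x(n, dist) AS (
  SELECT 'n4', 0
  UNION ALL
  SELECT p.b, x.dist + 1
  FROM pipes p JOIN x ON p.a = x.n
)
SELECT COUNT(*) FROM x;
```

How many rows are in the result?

3

Base: (n4, dist=0).
Iteration 1: edges from {n4} -> (n17, dist=1), (n31, dist=1).
Iteration 2: no outgoing edges from {n17,n31}; recursion stops.
Total rows emitted: 3.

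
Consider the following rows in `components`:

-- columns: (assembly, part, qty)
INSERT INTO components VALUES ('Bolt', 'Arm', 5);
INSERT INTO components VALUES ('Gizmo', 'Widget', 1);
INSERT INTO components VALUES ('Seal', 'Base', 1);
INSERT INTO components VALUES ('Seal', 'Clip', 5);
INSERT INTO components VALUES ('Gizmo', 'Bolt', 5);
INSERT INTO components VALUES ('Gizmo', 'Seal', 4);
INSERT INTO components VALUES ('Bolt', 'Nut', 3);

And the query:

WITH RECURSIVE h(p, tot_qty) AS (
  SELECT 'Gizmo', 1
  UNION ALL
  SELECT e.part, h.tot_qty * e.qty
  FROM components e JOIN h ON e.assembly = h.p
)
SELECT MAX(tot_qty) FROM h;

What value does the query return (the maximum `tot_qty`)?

25

Base: (Gizmo, tot_qty=1).
Iteration 1: components of {Gizmo} -> Bolt = 1*5 = 5, Seal = 1*4 = 4, Widget = 1*1 = 1.
Iteration 2: components of {Bolt,Seal,Widget} -> Arm = 5*5 = 25, Base = 4*1 = 4, Clip = 4*5 = 20, Nut = 5*3 = 15.
Iteration 3: no further components; recursion stops.
tot_qty values: 1, 4, 5, 1, 20, 4, 25, 15; the maximum is 25.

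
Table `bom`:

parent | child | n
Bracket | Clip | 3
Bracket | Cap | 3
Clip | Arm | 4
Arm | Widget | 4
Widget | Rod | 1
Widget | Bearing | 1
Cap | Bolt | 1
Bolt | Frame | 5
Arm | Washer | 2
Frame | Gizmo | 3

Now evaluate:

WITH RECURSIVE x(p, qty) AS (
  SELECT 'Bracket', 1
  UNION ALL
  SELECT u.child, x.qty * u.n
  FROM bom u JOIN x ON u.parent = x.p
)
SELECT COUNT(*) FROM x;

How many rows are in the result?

Base: (Bracket, qty=1).
Iteration 1: components of {Bracket} -> Cap = 1*3 = 3, Clip = 1*3 = 3.
Iteration 2: components of {Cap,Clip} -> Arm = 3*4 = 12, Bolt = 3*1 = 3.
Iteration 3: components of {Arm,Bolt} -> Frame = 3*5 = 15, Washer = 12*2 = 24, Widget = 12*4 = 48.
Iteration 4: components of {Frame,Washer,Widget} -> Bearing = 48*1 = 48, Gizmo = 15*3 = 45, Rod = 48*1 = 48.
Iteration 5: no further components; recursion stops.
Total rows emitted: 11.

11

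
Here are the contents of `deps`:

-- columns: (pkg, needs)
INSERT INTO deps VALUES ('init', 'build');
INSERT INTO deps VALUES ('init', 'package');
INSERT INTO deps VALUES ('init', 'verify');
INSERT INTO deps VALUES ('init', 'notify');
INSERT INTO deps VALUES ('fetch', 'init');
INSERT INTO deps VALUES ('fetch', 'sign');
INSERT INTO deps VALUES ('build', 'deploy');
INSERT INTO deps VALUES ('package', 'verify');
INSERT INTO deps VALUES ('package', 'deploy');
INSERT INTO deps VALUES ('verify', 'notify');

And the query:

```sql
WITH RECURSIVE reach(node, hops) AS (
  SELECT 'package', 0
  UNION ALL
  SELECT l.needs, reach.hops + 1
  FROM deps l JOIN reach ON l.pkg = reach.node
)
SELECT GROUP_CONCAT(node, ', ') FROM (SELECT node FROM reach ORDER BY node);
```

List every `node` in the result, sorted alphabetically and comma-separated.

deploy, notify, package, verify

Base: (package, hops=0).
Iteration 1: edges from {package} -> (deploy, hops=1), (verify, hops=1).
Iteration 2: edges from {deploy,verify} -> (notify, hops=2).
Iteration 3: no outgoing edges from {notify}; recursion stops.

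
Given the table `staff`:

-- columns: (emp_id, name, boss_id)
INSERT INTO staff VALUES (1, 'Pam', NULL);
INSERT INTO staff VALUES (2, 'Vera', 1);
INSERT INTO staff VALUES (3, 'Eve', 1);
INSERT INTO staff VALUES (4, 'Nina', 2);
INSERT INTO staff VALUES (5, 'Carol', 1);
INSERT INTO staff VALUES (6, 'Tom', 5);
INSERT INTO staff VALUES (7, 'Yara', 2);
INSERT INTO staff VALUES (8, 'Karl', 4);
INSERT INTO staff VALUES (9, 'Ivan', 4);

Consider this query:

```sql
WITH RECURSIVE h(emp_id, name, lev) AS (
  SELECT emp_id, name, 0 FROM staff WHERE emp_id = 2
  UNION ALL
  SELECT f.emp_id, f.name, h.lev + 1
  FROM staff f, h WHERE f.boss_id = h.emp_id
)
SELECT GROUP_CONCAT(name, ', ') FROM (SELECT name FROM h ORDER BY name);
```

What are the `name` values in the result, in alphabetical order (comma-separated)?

Base: emp_id=2 (Vera) at lev 0.
Iteration 1: rows with boss_id in {2} -> Nina (id 4, lev 1), Yara (id 7, lev 1).
Iteration 2: rows with boss_id in {4,7} -> Karl (id 8, lev 2), Ivan (id 9, lev 2).
Iteration 3: no rows with boss_id in {8,9}; recursion stops.

Ivan, Karl, Nina, Vera, Yara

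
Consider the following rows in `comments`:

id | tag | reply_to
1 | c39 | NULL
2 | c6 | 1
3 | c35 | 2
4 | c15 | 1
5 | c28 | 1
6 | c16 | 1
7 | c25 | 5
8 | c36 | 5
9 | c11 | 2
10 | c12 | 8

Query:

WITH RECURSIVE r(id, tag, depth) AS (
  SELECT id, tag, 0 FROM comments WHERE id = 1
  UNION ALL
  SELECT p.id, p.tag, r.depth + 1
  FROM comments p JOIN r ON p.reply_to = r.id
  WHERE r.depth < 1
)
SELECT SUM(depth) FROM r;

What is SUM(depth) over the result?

4

Base: id=1 (c39) at depth 0.
Iteration 1: rows with reply_to in {1} -> c6 (id 2, depth 1), c15 (id 4, depth 1), c28 (id 5, depth 1), c16 (id 6, depth 1).
Iteration 2: depth < 1 fails for all current rows; recursion stops.
SUM(depth) = 0 + 1 + 1 + 1 + 1 = 4.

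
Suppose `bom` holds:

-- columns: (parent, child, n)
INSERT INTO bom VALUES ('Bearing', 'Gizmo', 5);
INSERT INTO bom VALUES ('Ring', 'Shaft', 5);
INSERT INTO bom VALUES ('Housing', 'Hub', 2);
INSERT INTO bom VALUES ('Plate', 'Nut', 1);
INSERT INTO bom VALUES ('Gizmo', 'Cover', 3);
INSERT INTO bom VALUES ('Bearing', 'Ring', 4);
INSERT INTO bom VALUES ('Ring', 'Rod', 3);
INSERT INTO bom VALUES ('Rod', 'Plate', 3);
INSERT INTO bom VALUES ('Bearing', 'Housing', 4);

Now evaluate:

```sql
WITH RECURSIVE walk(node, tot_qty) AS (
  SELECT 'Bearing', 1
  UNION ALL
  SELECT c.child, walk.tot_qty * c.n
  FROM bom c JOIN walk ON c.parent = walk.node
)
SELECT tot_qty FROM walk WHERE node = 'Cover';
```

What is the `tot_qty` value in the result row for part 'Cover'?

Base: (Bearing, tot_qty=1).
Iteration 1: components of {Bearing} -> Gizmo = 1*5 = 5, Housing = 1*4 = 4, Ring = 1*4 = 4.
Iteration 2: components of {Gizmo,Housing,Ring} -> Cover = 5*3 = 15, Hub = 4*2 = 8, Rod = 4*3 = 12, Shaft = 4*5 = 20.
Iteration 3: components of {Cover,Hub,Rod,Shaft} -> Plate = 12*3 = 36.
Iteration 4: components of {Plate} -> Nut = 36*1 = 36.
Iteration 5: no further components; recursion stops.

15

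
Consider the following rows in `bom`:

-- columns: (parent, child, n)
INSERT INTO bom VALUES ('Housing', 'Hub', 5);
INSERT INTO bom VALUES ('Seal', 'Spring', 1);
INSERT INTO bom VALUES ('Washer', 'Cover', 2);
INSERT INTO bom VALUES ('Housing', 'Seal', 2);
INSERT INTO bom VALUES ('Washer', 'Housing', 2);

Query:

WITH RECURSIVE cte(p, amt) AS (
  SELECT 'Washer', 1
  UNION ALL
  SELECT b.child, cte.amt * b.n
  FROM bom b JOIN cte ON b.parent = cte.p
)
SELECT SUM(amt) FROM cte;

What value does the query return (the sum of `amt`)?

23

Base: (Washer, amt=1).
Iteration 1: components of {Washer} -> Cover = 1*2 = 2, Housing = 1*2 = 2.
Iteration 2: components of {Cover,Housing} -> Hub = 2*5 = 10, Seal = 2*2 = 4.
Iteration 3: components of {Hub,Seal} -> Spring = 4*1 = 4.
Iteration 4: no further components; recursion stops.
SUM(amt) = 1 + 2 + 2 + 10 + 4 + 4 = 23.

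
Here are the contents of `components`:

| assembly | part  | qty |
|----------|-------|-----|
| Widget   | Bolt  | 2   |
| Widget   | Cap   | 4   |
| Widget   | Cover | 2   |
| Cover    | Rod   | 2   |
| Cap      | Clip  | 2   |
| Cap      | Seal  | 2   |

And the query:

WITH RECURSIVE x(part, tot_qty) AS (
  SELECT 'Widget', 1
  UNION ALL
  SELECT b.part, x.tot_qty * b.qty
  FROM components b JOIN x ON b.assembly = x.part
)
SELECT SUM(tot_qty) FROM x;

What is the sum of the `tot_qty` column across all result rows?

29

Base: (Widget, tot_qty=1).
Iteration 1: components of {Widget} -> Bolt = 1*2 = 2, Cap = 1*4 = 4, Cover = 1*2 = 2.
Iteration 2: components of {Bolt,Cap,Cover} -> Clip = 4*2 = 8, Rod = 2*2 = 4, Seal = 4*2 = 8.
Iteration 3: no further components; recursion stops.
SUM(tot_qty) = 1 + 2 + 4 + 2 + 8 + 8 + 4 = 29.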